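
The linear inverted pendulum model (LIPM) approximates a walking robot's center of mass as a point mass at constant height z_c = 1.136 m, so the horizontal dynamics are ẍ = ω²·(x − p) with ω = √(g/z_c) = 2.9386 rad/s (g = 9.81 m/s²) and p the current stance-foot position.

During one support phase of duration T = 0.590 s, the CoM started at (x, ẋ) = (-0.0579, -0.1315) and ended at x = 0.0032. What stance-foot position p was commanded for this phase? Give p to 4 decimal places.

p = -0.1537

ωT = 2.9386·0.590 = 1.733774; cosh(ωT) = 2.919299, sinh(ωT) = 2.742683
x(T) = p + (x₀−p)·cosh(ωT) + (ẋ₀/ω)·sinh(ωT) ⇒ p·(1 − cosh) = x(T) − x₀·cosh − (ẋ₀/ω)·sinh
numerator   = 0.0032 − (-0.0579)·2.919299 − (-0.1315/2.9386)·2.742683 = 0.294960
denominator = 1 − 2.919299 = -1.919299
p = 0.294960 / -1.919299 = -0.1537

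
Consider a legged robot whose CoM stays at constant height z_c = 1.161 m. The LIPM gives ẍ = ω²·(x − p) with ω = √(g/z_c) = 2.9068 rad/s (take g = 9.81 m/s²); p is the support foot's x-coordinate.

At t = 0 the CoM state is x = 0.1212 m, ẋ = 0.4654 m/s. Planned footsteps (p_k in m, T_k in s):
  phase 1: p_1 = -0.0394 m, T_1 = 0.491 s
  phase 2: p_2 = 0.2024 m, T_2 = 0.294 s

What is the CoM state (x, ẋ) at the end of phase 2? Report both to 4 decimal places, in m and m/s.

x = 1.4374, ẋ = 3.8889

phase 1: p=-0.0394, T=0.491, ωT=1.427239, cosh=2.203574, sinh=1.963603; start (x,ẋ)=(0.121200, 0.465400) → end (x,ẋ)=(0.628881, 1.942216)
phase 2: p=0.2024, T=0.294, ωT=0.854599, cosh=1.387943, sinh=0.962489; start (x,ẋ)=(0.628881, 1.942216) → end (x,ẋ)=(1.437431, 3.888879)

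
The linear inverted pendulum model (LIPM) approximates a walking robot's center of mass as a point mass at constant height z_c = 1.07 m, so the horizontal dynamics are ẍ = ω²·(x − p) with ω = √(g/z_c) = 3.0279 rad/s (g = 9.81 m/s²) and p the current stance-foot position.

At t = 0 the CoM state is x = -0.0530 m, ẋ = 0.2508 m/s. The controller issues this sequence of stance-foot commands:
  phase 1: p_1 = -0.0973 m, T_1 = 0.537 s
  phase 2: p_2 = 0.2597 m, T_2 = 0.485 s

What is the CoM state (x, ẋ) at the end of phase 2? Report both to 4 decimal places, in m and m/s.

x = 0.8458, ẋ = 2.0289

phase 1: p=-0.0973, T=0.537, ωT=1.625982, cosh=2.640064, sinh=2.443346; start (x,ẋ)=(-0.053000, 0.250800) → end (x,ẋ)=(0.222036, 0.989869)
phase 2: p=0.2597, T=0.485, ωT=1.468531, cosh=2.286558, sinh=2.056295; start (x,ẋ)=(0.222036, 0.989869) → end (x,ẋ)=(0.845815, 2.028889)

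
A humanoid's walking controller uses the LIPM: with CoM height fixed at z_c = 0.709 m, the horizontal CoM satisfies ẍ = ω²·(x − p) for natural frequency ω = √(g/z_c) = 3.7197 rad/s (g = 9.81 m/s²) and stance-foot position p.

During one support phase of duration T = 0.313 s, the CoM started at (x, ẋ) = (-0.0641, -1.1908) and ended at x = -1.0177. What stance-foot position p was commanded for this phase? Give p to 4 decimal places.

ωT = 3.7197·0.313 = 1.164266; cosh(ωT) = 1.757861, sinh(ωT) = 1.445710
x(T) = p + (x₀−p)·cosh(ωT) + (ẋ₀/ω)·sinh(ωT) ⇒ p·(1 − cosh) = x(T) − x₀·cosh − (ẋ₀/ω)·sinh
numerator   = -1.0177 − (-0.0641)·1.757861 − (-1.1908/3.7197)·1.445710 = -0.442201
denominator = 1 − 1.757861 = -0.757861
p = -0.442201 / -0.757861 = 0.5835

p = 0.5835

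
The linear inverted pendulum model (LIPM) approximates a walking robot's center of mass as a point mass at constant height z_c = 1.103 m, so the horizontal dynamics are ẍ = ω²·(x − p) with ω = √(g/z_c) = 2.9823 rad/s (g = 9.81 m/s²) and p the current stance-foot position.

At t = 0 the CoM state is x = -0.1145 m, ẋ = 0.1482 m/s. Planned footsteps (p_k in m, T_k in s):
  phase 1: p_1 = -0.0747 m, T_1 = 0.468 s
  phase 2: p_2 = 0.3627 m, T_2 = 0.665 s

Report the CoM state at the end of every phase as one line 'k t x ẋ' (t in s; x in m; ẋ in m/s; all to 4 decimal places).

1 0.4680 -0.0658 0.0926
2 1.1330 -1.1129 -4.2121

phase 1: p=-0.0747, T=0.468, ωT=1.395716, cosh=2.142761, sinh=1.895105; start (x,ẋ)=(-0.114500, 0.148200) → end (x,ẋ)=(-0.065808, 0.092617)
phase 2: p=0.3627, T=0.665, ωT=1.983229, cosh=3.701898, sinh=3.564274; start (x,ẋ)=(-0.065808, 0.092617) → end (x,ẋ)=(-1.112903, -4.212069)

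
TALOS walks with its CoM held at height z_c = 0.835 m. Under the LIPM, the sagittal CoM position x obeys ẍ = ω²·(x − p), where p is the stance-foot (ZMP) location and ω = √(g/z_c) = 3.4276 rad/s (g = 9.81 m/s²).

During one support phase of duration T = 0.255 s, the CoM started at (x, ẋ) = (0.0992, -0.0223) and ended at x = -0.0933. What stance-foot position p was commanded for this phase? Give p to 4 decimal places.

ωT = 3.4276·0.255 = 0.874038; cosh(ωT) = 1.406916, sinh(ωT) = 0.989653
x(T) = p + (x₀−p)·cosh(ωT) + (ẋ₀/ω)·sinh(ωT) ⇒ p·(1 − cosh) = x(T) − x₀·cosh − (ẋ₀/ω)·sinh
numerator   = -0.0933 − (0.0992)·1.406916 − (-0.0223/3.4276)·0.989653 = -0.226427
denominator = 1 − 1.406916 = -0.406916
p = -0.226427 / -0.406916 = 0.5564

p = 0.5564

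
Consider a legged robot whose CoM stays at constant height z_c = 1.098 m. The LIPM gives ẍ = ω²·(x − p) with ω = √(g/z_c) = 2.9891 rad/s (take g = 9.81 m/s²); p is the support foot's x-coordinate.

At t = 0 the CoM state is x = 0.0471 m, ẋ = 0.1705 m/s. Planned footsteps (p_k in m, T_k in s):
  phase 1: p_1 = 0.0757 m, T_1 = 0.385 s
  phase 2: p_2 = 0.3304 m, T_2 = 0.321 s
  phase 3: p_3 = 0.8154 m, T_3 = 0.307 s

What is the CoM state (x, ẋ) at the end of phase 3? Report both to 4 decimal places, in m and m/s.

phase 1: p=0.0757, T=0.385, ωT=1.150804, cosh=1.738557, sinh=1.422175; start (x,ẋ)=(0.047100, 0.170500) → end (x,ẋ)=(0.107099, 0.174845)
phase 2: p=0.3304, T=0.321, ωT=0.959501, cosh=1.496739, sinh=1.113655; start (x,ẋ)=(0.107099, 0.174845) → end (x,ẋ)=(0.061319, -0.481633)
phase 3: p=0.8154, T=0.307, ωT=0.917654, cosh=1.451432, sinh=1.051977; start (x,ẋ)=(0.061319, -0.481633) → end (x,ẋ)=(-0.448603, -3.070240)

x = -0.4486, ẋ = -3.0702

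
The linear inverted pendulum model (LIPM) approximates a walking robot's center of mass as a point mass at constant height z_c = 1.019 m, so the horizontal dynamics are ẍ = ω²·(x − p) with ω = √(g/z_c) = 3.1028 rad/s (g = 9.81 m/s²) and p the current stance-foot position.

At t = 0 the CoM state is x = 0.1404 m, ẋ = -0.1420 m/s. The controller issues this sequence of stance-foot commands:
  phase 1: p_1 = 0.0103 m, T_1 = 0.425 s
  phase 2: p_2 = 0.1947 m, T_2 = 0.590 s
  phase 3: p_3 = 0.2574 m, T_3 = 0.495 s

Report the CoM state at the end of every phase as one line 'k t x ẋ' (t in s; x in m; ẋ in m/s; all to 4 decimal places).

phase 1: p=0.0103, T=0.425, ωT=1.318690, cosh=2.003003, sinh=1.735518; start (x,ẋ)=(0.140400, -0.142000) → end (x,ẋ)=(0.191465, 0.416157)
phase 2: p=0.1947, T=0.590, ωT=1.830652, cosh=3.199131, sinh=3.038822; start (x,ẋ)=(0.191465, 0.416157) → end (x,ẋ)=(0.591926, 1.300835)
phase 3: p=0.2574, T=0.495, ωT=1.535886, cosh=2.430352, sinh=2.215087; start (x,ẋ)=(0.591926, 1.300835) → end (x,ẋ)=(1.999081, 5.460674)

1 0.4250 0.1915 0.4162
2 1.0150 0.5919 1.3008
3 1.5100 1.9991 5.4607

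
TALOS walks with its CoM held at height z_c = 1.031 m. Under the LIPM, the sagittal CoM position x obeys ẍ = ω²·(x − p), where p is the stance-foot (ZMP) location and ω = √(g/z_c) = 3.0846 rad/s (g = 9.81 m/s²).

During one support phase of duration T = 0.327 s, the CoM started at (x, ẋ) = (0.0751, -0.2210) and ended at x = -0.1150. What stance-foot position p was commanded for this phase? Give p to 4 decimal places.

ωT = 3.0846·0.327 = 1.008664; cosh(ωT) = 1.553321, sinh(ωT) = 1.188615
x(T) = p + (x₀−p)·cosh(ωT) + (ẋ₀/ω)·sinh(ωT) ⇒ p·(1 − cosh) = x(T) − x₀·cosh − (ẋ₀/ω)·sinh
numerator   = -0.1150 − (0.0751)·1.553321 − (-0.2210/3.0846)·1.188615 = -0.146495
denominator = 1 − 1.553321 = -0.553321
p = -0.146495 / -0.553321 = 0.2648

p = 0.2648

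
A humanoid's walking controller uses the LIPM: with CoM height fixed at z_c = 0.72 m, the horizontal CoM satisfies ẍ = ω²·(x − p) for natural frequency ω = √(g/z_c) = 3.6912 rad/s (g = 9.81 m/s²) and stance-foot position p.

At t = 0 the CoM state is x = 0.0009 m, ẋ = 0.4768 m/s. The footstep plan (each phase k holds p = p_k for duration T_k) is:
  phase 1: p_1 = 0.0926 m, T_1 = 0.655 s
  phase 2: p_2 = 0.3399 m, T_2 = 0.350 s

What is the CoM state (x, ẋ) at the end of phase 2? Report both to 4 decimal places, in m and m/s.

x = 0.6183, ẋ = 1.2985

phase 1: p=0.0926, T=0.655, ωT=2.417736, cosh=5.654775, sinh=5.565652; start (x,ẋ)=(0.000900, 0.476800) → end (x,ẋ)=(0.292984, 0.812318)
phase 2: p=0.3399, T=0.350, ωT=1.291920, cosh=1.957255, sinh=1.682513; start (x,ẋ)=(0.292984, 0.812318) → end (x,ẋ)=(0.618342, 1.298542)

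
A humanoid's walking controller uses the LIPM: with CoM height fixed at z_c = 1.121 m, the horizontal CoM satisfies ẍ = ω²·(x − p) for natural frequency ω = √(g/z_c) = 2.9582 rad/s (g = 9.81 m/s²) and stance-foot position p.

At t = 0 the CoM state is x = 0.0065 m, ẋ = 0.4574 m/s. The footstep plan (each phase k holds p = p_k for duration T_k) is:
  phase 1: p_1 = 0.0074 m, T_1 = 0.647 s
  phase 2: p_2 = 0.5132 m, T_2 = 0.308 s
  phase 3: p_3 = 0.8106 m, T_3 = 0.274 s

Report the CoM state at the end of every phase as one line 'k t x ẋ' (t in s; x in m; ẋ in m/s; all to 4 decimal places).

1 0.6470 0.5170 1.5755
2 0.9550 1.0740 2.2877
3 1.2290 1.8631 3.7842

phase 1: p=0.0074, T=0.647, ωT=1.913955, cosh=3.463674, sinh=3.316179; start (x,ẋ)=(0.006500, 0.457400) → end (x,ẋ)=(0.517034, 1.575456)
phase 2: p=0.5132, T=0.308, ωT=0.911126, cosh=1.444596, sinh=1.042525; start (x,ẋ)=(0.517034, 1.575456) → end (x,ẋ)=(1.073958, 2.287720)
phase 3: p=0.8106, T=0.274, ωT=0.810547, cosh=1.346876, sinh=0.902261; start (x,ẋ)=(1.073958, 2.287720) → end (x,ẋ)=(1.863073, 3.784196)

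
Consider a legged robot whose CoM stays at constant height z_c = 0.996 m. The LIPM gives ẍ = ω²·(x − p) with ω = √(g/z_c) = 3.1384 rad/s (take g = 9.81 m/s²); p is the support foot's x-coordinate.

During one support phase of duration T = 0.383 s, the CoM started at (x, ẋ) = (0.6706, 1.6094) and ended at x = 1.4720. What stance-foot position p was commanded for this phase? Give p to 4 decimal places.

p = 0.6393

ωT = 3.1384·0.383 = 1.202007; cosh(ωT) = 1.813689, sinh(ωT) = 1.513099
x(T) = p + (x₀−p)·cosh(ωT) + (ẋ₀/ω)·sinh(ωT) ⇒ p·(1 − cosh) = x(T) − x₀·cosh − (ẋ₀/ω)·sinh
numerator   = 1.4720 − (0.6706)·1.813689 − (1.6094/3.1384)·1.513099 = -0.520191
denominator = 1 − 1.813689 = -0.813689
p = -0.520191 / -0.813689 = 0.6393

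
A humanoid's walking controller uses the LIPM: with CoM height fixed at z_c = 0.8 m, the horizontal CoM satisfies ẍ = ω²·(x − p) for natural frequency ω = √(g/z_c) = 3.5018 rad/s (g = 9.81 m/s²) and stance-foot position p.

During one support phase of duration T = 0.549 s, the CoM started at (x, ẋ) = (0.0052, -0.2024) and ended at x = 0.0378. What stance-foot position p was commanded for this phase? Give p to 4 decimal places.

ωT = 3.5018·0.549 = 1.922488; cosh(ωT) = 3.492097, sinh(ωT) = 3.345854
x(T) = p + (x₀−p)·cosh(ωT) + (ẋ₀/ω)·sinh(ωT) ⇒ p·(1 − cosh) = x(T) − x₀·cosh − (ẋ₀/ω)·sinh
numerator   = 0.0378 − (0.0052)·3.492097 − (-0.2024/3.5018)·3.345854 = 0.213028
denominator = 1 − 3.492097 = -2.492097
p = 0.213028 / -2.492097 = -0.0855

p = -0.0855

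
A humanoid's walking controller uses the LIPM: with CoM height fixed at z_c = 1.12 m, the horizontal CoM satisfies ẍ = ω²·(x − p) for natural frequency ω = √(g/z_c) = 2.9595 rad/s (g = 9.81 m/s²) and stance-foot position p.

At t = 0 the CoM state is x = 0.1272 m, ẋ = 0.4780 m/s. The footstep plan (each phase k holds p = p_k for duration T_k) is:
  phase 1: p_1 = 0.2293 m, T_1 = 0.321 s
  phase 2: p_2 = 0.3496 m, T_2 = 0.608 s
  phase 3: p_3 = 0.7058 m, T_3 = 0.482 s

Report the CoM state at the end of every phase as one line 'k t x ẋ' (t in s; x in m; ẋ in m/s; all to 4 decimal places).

phase 1: p=0.2293, T=0.321, ωT=0.949999, cosh=1.486225, sinh=1.099484; start (x,ẋ)=(0.127200, 0.478000) → end (x,ẋ)=(0.255138, 0.378190)
phase 2: p=0.3496, T=0.608, ωT=1.799376, cosh=3.105638, sinh=2.940236; start (x,ẋ)=(0.255138, 0.378190) → end (x,ẋ)=(0.431964, 0.352550)
phase 3: p=0.7058, T=0.482, ωT=1.426479, cosh=2.202082, sinh=1.961929; start (x,ẋ)=(0.431964, 0.352550) → end (x,ẋ)=(0.336505, -0.813638)

1 0.3210 0.2551 0.3782
2 0.9290 0.4320 0.3525
3 1.4110 0.3365 -0.8136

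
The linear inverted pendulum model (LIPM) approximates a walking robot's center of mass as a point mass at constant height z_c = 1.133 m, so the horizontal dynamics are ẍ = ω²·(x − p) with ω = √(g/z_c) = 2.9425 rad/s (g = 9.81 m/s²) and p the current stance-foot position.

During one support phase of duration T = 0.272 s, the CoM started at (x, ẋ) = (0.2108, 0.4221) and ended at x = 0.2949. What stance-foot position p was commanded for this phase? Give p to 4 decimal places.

p = 0.3392

ωT = 2.9425·0.272 = 0.800360; cosh(ωT) = 1.337755, sinh(ωT) = 0.888588
x(T) = p + (x₀−p)·cosh(ωT) + (ẋ₀/ω)·sinh(ωT) ⇒ p·(1 − cosh) = x(T) − x₀·cosh − (ẋ₀/ω)·sinh
numerator   = 0.2949 − (0.2108)·1.337755 − (0.4221/2.9425)·0.888588 = -0.114566
denominator = 1 − 1.337755 = -0.337755
p = -0.114566 / -0.337755 = 0.3392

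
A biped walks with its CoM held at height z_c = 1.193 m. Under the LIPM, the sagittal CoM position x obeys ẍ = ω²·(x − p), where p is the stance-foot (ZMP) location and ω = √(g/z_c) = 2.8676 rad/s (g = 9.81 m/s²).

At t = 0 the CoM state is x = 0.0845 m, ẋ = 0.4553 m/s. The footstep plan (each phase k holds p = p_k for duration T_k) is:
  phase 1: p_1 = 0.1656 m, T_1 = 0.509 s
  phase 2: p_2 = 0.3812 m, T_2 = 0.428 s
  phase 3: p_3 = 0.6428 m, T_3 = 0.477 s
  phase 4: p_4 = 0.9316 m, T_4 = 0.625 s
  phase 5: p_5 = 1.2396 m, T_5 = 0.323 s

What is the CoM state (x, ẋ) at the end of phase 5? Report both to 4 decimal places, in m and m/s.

x = 2.8599, ẋ = 5.0671

phase 1: p=0.1656, T=0.509, ωT=1.459608, cosh=2.268300, sinh=2.035973; start (x,ẋ)=(0.084500, 0.455300) → end (x,ẋ)=(0.304900, 0.559266)
phase 2: p=0.3812, T=0.428, ωT=1.227333, cosh=1.852595, sinh=1.559522; start (x,ẋ)=(0.304900, 0.559266) → end (x,ẋ)=(0.544000, 0.694875)
phase 3: p=0.6428, T=0.477, ωT=1.367845, cosh=2.090768, sinh=1.836112; start (x,ẋ)=(0.544000, 0.694875) → end (x,ẋ)=(0.881158, 0.932617)
phase 4: p=0.9316, T=0.625, ωT=1.792250, cosh=3.084764, sinh=2.918179; start (x,ẋ)=(0.881158, 0.932617) → end (x,ẋ)=(1.725065, 2.454797)
phase 5: p=1.2396, T=0.323, ωT=0.926235, cosh=1.460513, sinh=1.064471; start (x,ẋ)=(1.725065, 2.454797) → end (x,ẋ)=(2.859865, 5.067135)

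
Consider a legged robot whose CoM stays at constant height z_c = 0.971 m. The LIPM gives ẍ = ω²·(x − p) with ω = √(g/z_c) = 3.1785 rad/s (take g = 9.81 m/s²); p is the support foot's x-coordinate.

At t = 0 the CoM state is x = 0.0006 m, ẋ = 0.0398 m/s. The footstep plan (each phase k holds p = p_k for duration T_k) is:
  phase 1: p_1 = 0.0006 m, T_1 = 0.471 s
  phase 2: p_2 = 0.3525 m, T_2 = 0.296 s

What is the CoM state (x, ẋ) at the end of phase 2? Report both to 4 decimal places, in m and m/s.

x = -0.0958, ẋ = -0.9850

phase 1: p=0.0006, T=0.471, ωT=1.497073, cosh=2.346188, sinh=2.122404; start (x,ẋ)=(0.000600, 0.039800) → end (x,ẋ)=(0.027176, 0.093378)
phase 2: p=0.3525, T=0.296, ωT=0.940836, cosh=1.476212, sinh=1.085911; start (x,ẋ)=(0.027176, 0.093378) → end (x,ẋ)=(-0.095845, -0.985031)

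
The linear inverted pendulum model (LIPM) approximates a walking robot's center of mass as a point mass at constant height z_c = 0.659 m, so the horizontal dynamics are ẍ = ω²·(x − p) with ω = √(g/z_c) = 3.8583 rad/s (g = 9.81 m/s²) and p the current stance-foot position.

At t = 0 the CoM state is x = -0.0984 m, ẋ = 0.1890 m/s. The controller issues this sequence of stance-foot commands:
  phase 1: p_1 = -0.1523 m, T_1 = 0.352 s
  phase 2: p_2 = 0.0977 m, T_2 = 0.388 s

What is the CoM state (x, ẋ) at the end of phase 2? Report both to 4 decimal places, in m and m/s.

phase 1: p=-0.1523, T=0.352, ωT=1.358122, cosh=2.073012, sinh=1.815869; start (x,ẋ)=(-0.098400, 0.189000) → end (x,ẋ)=(0.048386, 0.769432)
phase 2: p=0.0977, T=0.388, ωT=1.497020, cosh=2.346076, sinh=2.122280; start (x,ẋ)=(0.048386, 0.769432) → end (x,ẋ)=(0.405237, 1.401345)

x = 0.4052, ẋ = 1.4013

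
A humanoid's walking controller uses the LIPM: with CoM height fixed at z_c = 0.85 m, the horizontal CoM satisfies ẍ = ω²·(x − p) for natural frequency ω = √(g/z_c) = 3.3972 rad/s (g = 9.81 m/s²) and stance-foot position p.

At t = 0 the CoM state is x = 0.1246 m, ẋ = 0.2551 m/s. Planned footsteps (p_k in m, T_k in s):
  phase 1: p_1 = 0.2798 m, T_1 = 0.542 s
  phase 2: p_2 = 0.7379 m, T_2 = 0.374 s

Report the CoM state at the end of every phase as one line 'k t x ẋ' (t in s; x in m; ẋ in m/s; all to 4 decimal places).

phase 1: p=0.2798, T=0.542, ωT=1.841282, cosh=3.231616, sinh=3.073002; start (x,ẋ)=(0.124600, 0.255100) → end (x,ẋ)=(0.009009, -0.795841)
phase 2: p=0.7379, T=0.374, ωT=1.270553, cosh=1.921749, sinh=1.641073; start (x,ẋ)=(0.009009, -0.795841) → end (x,ẋ)=(-1.047290, -5.593013)

1 0.5420 0.0090 -0.7958
2 0.9160 -1.0473 -5.5930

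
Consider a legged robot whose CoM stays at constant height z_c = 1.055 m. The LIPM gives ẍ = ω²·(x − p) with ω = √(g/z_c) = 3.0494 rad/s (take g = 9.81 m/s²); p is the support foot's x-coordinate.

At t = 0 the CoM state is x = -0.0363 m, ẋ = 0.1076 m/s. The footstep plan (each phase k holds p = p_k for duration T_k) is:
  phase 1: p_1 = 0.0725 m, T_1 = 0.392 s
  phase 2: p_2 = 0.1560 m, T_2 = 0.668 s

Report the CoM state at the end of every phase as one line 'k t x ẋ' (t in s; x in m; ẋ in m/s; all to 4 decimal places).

phase 1: p=0.0725, T=0.392, ωT=1.195365, cosh=1.803678, sinh=1.501085; start (x,ẋ)=(-0.036300, 0.107600) → end (x,ẋ)=(-0.070773, -0.303946)
phase 2: p=0.1560, T=0.668, ωT=2.036999, cosh=3.898993, sinh=3.768573; start (x,ẋ)=(-0.070773, -0.303946) → end (x,ẋ)=(-1.103817, -3.791139)

1 0.3920 -0.0708 -0.3039
2 1.0600 -1.1038 -3.7911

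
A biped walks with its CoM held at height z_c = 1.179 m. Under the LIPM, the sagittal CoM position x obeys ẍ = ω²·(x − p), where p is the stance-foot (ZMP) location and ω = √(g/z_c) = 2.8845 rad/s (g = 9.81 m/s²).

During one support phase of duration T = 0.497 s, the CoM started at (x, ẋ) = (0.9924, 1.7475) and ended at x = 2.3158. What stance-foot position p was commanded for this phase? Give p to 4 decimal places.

ωT = 2.8845·0.497 = 1.433596; cosh(ωT) = 2.216102, sinh(ωT) = 1.977653
x(T) = p + (x₀−p)·cosh(ωT) + (ẋ₀/ω)·sinh(ωT) ⇒ p·(1 − cosh) = x(T) − x₀·cosh − (ẋ₀/ω)·sinh
numerator   = 2.3158 − (0.9924)·2.216102 − (1.7475/2.8845)·1.977653 = -1.081570
denominator = 1 − 2.216102 = -1.216102
p = -1.081570 / -1.216102 = 0.8894

p = 0.8894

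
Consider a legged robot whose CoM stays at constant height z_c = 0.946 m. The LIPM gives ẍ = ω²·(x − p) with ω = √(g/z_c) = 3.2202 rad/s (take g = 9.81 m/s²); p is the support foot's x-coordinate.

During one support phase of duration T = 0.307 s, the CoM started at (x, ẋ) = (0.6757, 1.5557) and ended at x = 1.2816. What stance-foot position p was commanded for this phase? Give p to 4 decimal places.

ωT = 3.2202·0.307 = 0.988601; cosh(ωT) = 1.529785, sinh(ωT) = 1.157688
x(T) = p + (x₀−p)·cosh(ωT) + (ẋ₀/ω)·sinh(ωT) ⇒ p·(1 − cosh) = x(T) − x₀·cosh − (ẋ₀/ω)·sinh
numerator   = 1.2816 − (0.6757)·1.529785 − (1.5557/3.2202)·1.157688 = -0.311363
denominator = 1 − 1.529785 = -0.529785
p = -0.311363 / -0.529785 = 0.5877

p = 0.5877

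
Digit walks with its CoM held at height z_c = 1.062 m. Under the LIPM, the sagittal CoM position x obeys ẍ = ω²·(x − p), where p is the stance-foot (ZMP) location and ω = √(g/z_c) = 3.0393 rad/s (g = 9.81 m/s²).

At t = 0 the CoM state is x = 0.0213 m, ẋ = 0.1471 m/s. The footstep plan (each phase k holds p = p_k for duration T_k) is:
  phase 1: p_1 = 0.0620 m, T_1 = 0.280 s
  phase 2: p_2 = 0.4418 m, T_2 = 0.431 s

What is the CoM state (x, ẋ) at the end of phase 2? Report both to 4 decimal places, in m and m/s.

x = -0.2849, ẋ = -1.8660

phase 1: p=0.0620, T=0.280, ωT=0.851004, cosh=1.384492, sinh=0.957506; start (x,ẋ)=(0.021300, 0.147100) → end (x,ẋ)=(0.051994, 0.085216)
phase 2: p=0.4418, T=0.431, ωT=1.309938, cosh=1.987891, sinh=1.718054; start (x,ẋ)=(0.051994, 0.085216) → end (x,ẋ)=(-0.284921, -1.866044)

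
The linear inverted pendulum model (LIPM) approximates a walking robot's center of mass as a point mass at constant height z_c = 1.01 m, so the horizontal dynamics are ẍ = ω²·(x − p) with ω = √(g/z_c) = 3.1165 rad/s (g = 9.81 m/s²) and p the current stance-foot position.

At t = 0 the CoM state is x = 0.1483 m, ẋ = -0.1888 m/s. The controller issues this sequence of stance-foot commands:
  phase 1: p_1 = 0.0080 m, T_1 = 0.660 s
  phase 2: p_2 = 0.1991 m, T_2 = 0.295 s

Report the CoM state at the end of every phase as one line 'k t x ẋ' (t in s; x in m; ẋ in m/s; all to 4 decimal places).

phase 1: p=0.0080, T=0.660, ωT=2.056890, cosh=3.974729, sinh=3.846878; start (x,ẋ)=(0.148300, -0.188800) → end (x,ẋ)=(0.332608, 0.931599)
phase 2: p=0.1991, T=0.295, ωT=0.919367, cosh=1.453237, sinh=1.054466; start (x,ẋ)=(0.332608, 0.931599) → end (x,ẋ)=(0.708324, 1.792573)

1 0.6600 0.3326 0.9316
2 0.9550 0.7083 1.7926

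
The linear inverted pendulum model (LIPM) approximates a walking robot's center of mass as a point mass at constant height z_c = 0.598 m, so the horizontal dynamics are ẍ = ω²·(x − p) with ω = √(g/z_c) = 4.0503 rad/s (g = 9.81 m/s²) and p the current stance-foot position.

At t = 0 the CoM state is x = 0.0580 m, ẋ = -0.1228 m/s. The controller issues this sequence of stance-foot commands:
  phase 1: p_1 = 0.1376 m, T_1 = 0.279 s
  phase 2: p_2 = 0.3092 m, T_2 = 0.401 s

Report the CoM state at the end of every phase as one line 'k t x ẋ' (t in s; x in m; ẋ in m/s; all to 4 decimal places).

phase 1: p=0.1376, T=0.279, ωT=1.130034, cosh=1.709392, sinh=1.386369; start (x,ẋ)=(0.058000, -0.122800) → end (x,ẋ)=(-0.040501, -0.656884)
phase 2: p=0.3092, T=0.401, ωT=1.624170, cosh=2.635641, sinh=2.438566; start (x,ẋ)=(-0.040501, -0.656884) → end (x,ẋ)=(-1.007976, -5.185276)

1 0.2790 -0.0405 -0.6569
2 0.6800 -1.0080 -5.1853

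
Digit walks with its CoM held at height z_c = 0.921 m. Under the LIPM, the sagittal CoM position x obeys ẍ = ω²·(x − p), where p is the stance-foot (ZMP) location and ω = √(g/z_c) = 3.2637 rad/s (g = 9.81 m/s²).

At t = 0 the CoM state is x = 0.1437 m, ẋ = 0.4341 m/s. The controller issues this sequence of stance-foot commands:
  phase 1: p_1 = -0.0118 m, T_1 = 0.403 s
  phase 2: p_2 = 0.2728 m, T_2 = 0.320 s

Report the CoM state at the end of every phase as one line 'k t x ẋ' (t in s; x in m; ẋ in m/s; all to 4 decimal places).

phase 1: p=-0.0118, T=0.403, ωT=1.315271, cosh=1.997081, sinh=1.728680; start (x,ẋ)=(0.143700, 0.434100) → end (x,ẋ)=(0.528675, 1.744247)
phase 2: p=0.2728, T=0.320, ωT=1.044384, cosh=1.596778, sinh=1.244870; start (x,ẋ)=(0.528675, 1.744247) → end (x,ẋ)=(1.346682, 3.824766)

1 0.4030 0.5287 1.7442
2 0.7230 1.3467 3.8248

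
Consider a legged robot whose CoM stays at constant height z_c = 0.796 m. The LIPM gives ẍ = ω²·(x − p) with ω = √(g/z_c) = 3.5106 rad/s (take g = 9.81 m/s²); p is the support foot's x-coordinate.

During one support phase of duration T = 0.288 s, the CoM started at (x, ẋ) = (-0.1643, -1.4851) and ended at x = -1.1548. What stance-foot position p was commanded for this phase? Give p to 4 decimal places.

ωT = 3.5106·0.288 = 1.011053; cosh(ωT) = 1.556164, sinh(ωT) = 1.192329
x(T) = p + (x₀−p)·cosh(ωT) + (ẋ₀/ω)·sinh(ωT) ⇒ p·(1 − cosh) = x(T) − x₀·cosh − (ẋ₀/ω)·sinh
numerator   = -1.1548 − (-0.1643)·1.556164 − (-1.4851/3.5106)·1.192329 = -0.394728
denominator = 1 − 1.556164 = -0.556164
p = -0.394728 / -0.556164 = 0.7097

p = 0.7097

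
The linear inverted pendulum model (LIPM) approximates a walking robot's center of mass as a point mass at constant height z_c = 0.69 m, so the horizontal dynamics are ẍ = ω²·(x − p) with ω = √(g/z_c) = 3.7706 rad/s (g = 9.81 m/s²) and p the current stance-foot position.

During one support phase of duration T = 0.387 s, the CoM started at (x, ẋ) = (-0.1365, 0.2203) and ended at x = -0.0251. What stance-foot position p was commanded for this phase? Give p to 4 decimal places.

ωT = 3.7706·0.387 = 1.459222; cosh(ωT) = 2.267514, sinh(ωT) = 2.035097
x(T) = p + (x₀−p)·cosh(ωT) + (ẋ₀/ω)·sinh(ωT) ⇒ p·(1 − cosh) = x(T) − x₀·cosh − (ẋ₀/ω)·sinh
numerator   = -0.0251 − (-0.1365)·2.267514 − (0.2203/3.7706)·2.035097 = 0.165514
denominator = 1 − 2.267514 = -1.267514
p = 0.165514 / -1.267514 = -0.1306

p = -0.1306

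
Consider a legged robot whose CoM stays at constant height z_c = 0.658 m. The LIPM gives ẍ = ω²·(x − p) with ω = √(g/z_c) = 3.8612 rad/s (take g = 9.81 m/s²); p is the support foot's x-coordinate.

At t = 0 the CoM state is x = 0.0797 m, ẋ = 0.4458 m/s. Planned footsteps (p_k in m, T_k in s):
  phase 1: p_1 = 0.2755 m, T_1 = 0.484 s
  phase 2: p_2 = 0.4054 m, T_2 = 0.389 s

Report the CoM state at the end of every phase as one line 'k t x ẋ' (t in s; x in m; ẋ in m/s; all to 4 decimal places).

1 0.4840 -0.0089 -0.9125
2 0.8730 -1.0752 -5.5639

phase 1: p=0.2755, T=0.484, ωT=1.868821, cosh=3.317478, sinh=3.163172; start (x,ẋ)=(0.079700, 0.445800) → end (x,ẋ)=(-0.008854, -0.912499)
phase 2: p=0.4054, T=0.389, ωT=1.502007, cosh=2.356687, sinh=2.134005; start (x,ẋ)=(-0.008854, -0.912499) → end (x,ẋ)=(-1.075186, -5.563852)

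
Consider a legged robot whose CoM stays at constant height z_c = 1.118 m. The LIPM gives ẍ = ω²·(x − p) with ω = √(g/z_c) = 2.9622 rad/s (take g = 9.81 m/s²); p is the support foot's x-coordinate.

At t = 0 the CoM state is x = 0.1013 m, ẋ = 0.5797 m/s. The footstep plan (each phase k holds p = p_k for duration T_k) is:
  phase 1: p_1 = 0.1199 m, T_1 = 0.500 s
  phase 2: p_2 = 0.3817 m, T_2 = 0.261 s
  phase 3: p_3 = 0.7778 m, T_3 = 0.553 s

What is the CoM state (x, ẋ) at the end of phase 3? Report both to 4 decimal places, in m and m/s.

phase 1: p=0.1199, T=0.500, ωT=1.481100, cosh=2.312584, sinh=2.085197; start (x,ẋ)=(0.101300, 0.579700) → end (x,ẋ)=(0.484957, 1.225717)
phase 2: p=0.3817, T=0.261, ωT=0.773134, cosh=1.314055, sinh=0.852491; start (x,ẋ)=(0.484957, 1.225717) → end (x,ẋ)=(0.870134, 1.871410)
phase 3: p=0.7778, T=0.553, ωT=1.638097, cosh=2.669858, sinh=2.475508; start (x,ẋ)=(0.870134, 1.871410) → end (x,ẋ)=(2.588255, 5.673482)

x = 2.5883, ẋ = 5.6735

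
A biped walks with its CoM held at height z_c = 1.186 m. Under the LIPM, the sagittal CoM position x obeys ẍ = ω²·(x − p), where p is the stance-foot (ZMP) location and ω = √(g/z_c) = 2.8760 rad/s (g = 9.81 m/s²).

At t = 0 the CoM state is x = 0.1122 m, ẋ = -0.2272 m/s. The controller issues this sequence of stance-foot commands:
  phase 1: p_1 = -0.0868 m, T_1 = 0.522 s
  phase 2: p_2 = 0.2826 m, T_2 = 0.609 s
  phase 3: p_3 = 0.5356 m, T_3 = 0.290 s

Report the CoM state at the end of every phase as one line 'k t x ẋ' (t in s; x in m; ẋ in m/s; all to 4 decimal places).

1 0.5220 0.2134 0.6853
2 1.1310 0.7432 1.4781
3 1.4210 1.2998 2.5803

phase 1: p=-0.0868, T=0.522, ωT=1.501272, cosh=2.355120, sinh=2.132273; start (x,ẋ)=(0.112200, -0.227200) → end (x,ẋ)=(0.213422, 0.685268)
phase 2: p=0.2826, T=0.609, ωT=1.751484, cosh=2.968333, sinh=2.794816; start (x,ẋ)=(0.213422, 0.685268) → end (x,ẋ)=(0.743182, 1.478060)
phase 3: p=0.5356, T=0.290, ωT=0.834040, cosh=1.368447, sinh=0.934156; start (x,ẋ)=(0.743182, 1.478060) → end (x,ẋ)=(1.299754, 2.580342)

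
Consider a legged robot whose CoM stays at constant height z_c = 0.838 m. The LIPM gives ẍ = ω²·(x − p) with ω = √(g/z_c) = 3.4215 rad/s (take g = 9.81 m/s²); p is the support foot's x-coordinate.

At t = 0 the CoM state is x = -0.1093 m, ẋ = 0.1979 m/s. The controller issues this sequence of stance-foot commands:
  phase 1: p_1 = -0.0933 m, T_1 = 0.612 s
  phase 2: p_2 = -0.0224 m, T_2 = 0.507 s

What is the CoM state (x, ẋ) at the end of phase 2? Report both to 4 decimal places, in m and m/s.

x = 0.7320, ẋ = 2.6294

phase 1: p=-0.0933, T=0.612, ωT=2.093958, cosh=4.120089, sinh=3.996890; start (x,ẋ)=(-0.109300, 0.197900) → end (x,ẋ)=(0.071959, 0.596560)
phase 2: p=-0.0224, T=0.507, ωT=1.734700, cosh=2.921842, sinh=2.745389; start (x,ẋ)=(0.071959, 0.596560) → end (x,ẋ)=(0.731978, 2.629402)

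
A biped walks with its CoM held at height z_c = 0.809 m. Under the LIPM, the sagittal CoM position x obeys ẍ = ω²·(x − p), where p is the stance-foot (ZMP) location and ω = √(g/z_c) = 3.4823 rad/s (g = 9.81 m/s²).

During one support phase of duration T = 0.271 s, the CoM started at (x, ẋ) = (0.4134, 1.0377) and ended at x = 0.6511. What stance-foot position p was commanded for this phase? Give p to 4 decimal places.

ωT = 3.4823·0.271 = 0.943703; cosh(ωT) = 1.479332, sinh(ωT) = 1.090148
x(T) = p + (x₀−p)·cosh(ωT) + (ẋ₀/ω)·sinh(ωT) ⇒ p·(1 − cosh) = x(T) − x₀·cosh − (ẋ₀/ω)·sinh
numerator   = 0.6511 − (0.4134)·1.479332 − (1.0377/3.4823)·1.090148 = -0.285312
denominator = 1 − 1.479332 = -0.479332
p = -0.285312 / -0.479332 = 0.5952

p = 0.5952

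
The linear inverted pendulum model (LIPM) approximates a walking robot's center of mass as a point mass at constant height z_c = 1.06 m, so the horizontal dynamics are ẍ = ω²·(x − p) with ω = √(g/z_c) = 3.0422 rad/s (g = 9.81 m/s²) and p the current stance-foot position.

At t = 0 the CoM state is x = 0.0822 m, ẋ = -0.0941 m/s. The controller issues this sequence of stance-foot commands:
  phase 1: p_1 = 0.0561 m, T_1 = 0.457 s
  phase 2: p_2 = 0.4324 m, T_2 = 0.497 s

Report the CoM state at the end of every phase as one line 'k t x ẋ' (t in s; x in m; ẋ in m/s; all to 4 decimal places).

1 0.4570 0.0535 -0.0511
2 0.9540 -0.5049 -2.6086

phase 1: p=0.0561, T=0.457, ωT=1.390285, cosh=2.132500, sinh=1.883496; start (x,ẋ)=(0.082200, -0.094100) → end (x,ẋ)=(0.053499, -0.051116)
phase 2: p=0.4324, T=0.497, ωT=1.511973, cosh=2.378074, sinh=2.157599; start (x,ẋ)=(0.053499, -0.051116) → end (x,ẋ)=(-0.504908, -2.608608)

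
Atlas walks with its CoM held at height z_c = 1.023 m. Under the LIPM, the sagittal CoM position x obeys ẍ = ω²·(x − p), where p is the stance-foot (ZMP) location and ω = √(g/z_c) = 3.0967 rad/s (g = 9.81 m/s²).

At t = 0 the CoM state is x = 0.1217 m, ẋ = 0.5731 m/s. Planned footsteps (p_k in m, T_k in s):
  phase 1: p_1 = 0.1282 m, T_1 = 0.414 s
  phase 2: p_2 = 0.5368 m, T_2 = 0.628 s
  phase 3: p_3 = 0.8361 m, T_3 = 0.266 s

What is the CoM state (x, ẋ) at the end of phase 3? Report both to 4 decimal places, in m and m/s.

phase 1: p=0.1282, T=0.414, ωT=1.282034, cosh=1.940717, sinh=1.663245; start (x,ẋ)=(0.121700, 0.573100) → end (x,ẋ)=(0.423399, 1.078746)
phase 2: p=0.5368, T=0.628, ωT=1.944728, cosh=3.567377, sinh=3.424350; start (x,ẋ)=(0.423399, 1.078746) → end (x,ẋ)=(1.325139, 2.645766)
phase 3: p=0.8361, T=0.266, ωT=0.823722, cosh=1.358881, sinh=0.920086; start (x,ẋ)=(1.325139, 2.645766) → end (x,ẋ)=(2.286751, 4.988666)

x = 2.2868, ẋ = 4.9887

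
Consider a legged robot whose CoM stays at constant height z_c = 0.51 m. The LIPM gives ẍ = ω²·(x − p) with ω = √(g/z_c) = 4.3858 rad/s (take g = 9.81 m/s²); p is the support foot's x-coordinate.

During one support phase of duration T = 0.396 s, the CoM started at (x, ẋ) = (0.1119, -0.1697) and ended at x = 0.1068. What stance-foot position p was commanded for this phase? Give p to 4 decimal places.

p = 0.0593

ωT = 4.3858·0.396 = 1.736777; cosh(ωT) = 2.927548, sinh(ωT) = 2.751461
x(T) = p + (x₀−p)·cosh(ωT) + (ẋ₀/ω)·sinh(ωT) ⇒ p·(1 − cosh) = x(T) − x₀·cosh − (ẋ₀/ω)·sinh
numerator   = 0.1068 − (0.1119)·2.927548 − (-0.1697/4.3858)·2.751461 = -0.114330
denominator = 1 − 2.927548 = -1.927548
p = -0.114330 / -1.927548 = 0.0593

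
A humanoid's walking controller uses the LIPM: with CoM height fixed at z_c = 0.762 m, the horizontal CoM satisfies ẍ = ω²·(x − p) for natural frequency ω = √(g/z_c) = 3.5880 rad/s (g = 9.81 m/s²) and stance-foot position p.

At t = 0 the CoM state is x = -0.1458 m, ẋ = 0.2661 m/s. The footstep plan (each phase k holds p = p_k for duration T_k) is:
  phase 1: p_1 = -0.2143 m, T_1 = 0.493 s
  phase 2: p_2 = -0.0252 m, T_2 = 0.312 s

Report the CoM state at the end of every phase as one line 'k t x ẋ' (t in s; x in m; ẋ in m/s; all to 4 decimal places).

1 0.4930 0.2035 1.5026
2 0.8050 0.9355 3.6697

phase 1: p=-0.2143, T=0.493, ωT=1.768884, cosh=3.017414, sinh=2.846891; start (x,ẋ)=(-0.145800, 0.266100) → end (x,ẋ)=(0.203529, 1.502637)
phase 2: p=-0.0252, T=0.312, ωT=1.119456, cosh=1.694822, sinh=1.368365; start (x,ẋ)=(0.203529, 1.502637) → end (x,ẋ)=(0.935520, 3.669694)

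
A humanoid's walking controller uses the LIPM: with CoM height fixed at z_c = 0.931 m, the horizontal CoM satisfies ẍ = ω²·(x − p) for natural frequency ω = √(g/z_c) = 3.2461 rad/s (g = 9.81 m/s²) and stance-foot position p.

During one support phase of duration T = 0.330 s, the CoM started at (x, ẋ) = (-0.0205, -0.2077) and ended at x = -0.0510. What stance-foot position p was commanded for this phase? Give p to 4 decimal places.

p = -0.1028

ωT = 3.2461·0.330 = 1.071213; cosh(ωT) = 1.630755, sinh(ωT) = 1.288163
x(T) = p + (x₀−p)·cosh(ωT) + (ẋ₀/ω)·sinh(ωT) ⇒ p·(1 − cosh) = x(T) − x₀·cosh − (ẋ₀/ω)·sinh
numerator   = -0.0510 − (-0.0205)·1.630755 − (-0.2077/3.2461)·1.288163 = 0.064853
denominator = 1 − 1.630755 = -0.630755
p = 0.064853 / -0.630755 = -0.1028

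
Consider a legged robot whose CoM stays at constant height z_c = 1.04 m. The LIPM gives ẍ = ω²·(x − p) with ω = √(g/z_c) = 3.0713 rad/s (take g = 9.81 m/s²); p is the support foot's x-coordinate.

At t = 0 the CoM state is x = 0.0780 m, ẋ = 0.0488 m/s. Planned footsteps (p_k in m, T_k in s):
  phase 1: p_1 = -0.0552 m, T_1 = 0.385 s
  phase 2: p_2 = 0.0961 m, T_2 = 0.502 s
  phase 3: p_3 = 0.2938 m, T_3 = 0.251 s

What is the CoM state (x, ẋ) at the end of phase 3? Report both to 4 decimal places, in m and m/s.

phase 1: p=-0.0552, T=0.385, ωT=1.182451, cosh=1.784443, sinh=1.477916; start (x,ẋ)=(0.078000, 0.048800) → end (x,ẋ)=(0.205970, 0.691692)
phase 2: p=0.0961, T=0.502, ωT=1.541793, cosh=2.443478, sinh=2.229481; start (x,ẋ)=(0.205970, 0.691692) → end (x,ẋ)=(0.866671, 2.442462)
phase 3: p=0.2938, T=0.251, ωT=0.770896, cosh=1.312151, sinh=0.849552; start (x,ẋ)=(0.866671, 2.442462) → end (x,ẋ)=(1.721102, 4.699630)

x = 1.7211, ẋ = 4.6996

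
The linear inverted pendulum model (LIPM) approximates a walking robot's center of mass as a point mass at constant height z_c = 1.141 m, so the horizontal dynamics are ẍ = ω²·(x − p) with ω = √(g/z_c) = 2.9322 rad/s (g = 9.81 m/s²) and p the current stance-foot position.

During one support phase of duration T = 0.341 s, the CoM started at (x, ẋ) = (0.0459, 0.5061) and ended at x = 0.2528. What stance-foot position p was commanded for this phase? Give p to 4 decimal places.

p = 0.0384

ωT = 2.9322·0.341 = 0.999880; cosh(ωT) = 1.542940, sinh(ωT) = 1.175016
x(T) = p + (x₀−p)·cosh(ωT) + (ẋ₀/ω)·sinh(ωT) ⇒ p·(1 − cosh) = x(T) − x₀·cosh − (ẋ₀/ω)·sinh
numerator   = 0.2528 − (0.0459)·1.542940 − (0.5061/2.9322)·1.175016 = -0.020830
denominator = 1 − 1.542940 = -0.542940
p = -0.020830 / -0.542940 = 0.0384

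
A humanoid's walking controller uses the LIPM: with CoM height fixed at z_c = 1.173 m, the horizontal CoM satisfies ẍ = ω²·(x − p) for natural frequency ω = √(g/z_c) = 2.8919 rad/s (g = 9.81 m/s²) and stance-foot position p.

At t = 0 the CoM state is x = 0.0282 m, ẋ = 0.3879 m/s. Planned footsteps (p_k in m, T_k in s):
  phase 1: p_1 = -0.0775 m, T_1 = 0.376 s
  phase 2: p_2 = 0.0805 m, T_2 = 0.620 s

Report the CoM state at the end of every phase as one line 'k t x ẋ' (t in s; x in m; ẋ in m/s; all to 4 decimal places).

phase 1: p=-0.0775, T=0.376, ωT=1.087354, cosh=1.651761, sinh=1.314654; start (x,ẋ)=(0.028200, 0.387900) → end (x,ẋ)=(0.273430, 1.042574)
phase 2: p=0.0805, T=0.620, ωT=1.792978, cosh=3.086890, sinh=2.920426; start (x,ẋ)=(0.273430, 1.042574) → end (x,ẋ)=(1.728912, 4.847716)

1 0.3760 0.2734 1.0426
2 0.9960 1.7289 4.8477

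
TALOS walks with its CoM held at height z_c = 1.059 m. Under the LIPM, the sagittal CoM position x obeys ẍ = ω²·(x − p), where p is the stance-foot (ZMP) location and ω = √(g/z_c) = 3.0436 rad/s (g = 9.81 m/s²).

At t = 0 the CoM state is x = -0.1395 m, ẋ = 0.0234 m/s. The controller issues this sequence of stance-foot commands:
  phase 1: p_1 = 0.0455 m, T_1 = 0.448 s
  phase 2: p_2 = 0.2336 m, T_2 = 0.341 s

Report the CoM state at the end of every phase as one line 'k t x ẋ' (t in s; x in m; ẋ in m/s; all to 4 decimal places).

phase 1: p=0.0455, T=0.448, ωT=1.363533, cosh=2.082869, sinh=1.827113; start (x,ẋ)=(-0.139500, 0.023400) → end (x,ẋ)=(-0.325783, -0.980046)
phase 2: p=0.2336, T=0.341, ωT=1.037868, cosh=1.588700, sinh=1.234491; start (x,ẋ)=(-0.325783, -0.980046) → end (x,ẋ)=(-1.052601, -3.658768)

1 0.4480 -0.3258 -0.9800
2 0.7890 -1.0526 -3.6588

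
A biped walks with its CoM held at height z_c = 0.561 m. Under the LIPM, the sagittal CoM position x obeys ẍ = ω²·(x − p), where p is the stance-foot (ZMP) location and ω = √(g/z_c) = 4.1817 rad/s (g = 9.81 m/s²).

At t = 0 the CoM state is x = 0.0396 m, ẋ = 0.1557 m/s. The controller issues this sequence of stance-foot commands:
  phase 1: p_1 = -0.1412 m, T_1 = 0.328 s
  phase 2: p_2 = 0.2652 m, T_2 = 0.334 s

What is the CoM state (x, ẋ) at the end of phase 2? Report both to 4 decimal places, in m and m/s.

x = 1.1349, ẋ = 4.0197

phase 1: p=-0.1412, T=0.328, ωT=1.371598, cosh=2.097672, sinh=1.843971; start (x,ẋ)=(0.039600, 0.155700) → end (x,ẋ)=(0.306717, 1.720744)
phase 2: p=0.2652, T=0.334, ωT=1.396688, cosh=2.144603, sinh=1.897188; start (x,ẋ)=(0.306717, 1.720744) → end (x,ẋ)=(1.134918, 4.019686)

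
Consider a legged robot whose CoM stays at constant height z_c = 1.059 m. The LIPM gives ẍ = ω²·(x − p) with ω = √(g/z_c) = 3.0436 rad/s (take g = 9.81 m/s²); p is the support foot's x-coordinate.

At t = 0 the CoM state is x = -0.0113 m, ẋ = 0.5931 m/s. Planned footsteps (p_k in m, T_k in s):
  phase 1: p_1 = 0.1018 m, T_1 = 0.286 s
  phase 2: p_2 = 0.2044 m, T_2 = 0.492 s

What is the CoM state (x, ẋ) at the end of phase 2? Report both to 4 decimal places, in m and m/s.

x = 0.3856, ẋ = 0.7092

phase 1: p=0.1018, T=0.286, ωT=0.870470, cosh=1.403393, sinh=0.984639; start (x,ẋ)=(-0.011300, 0.593100) → end (x,ẋ)=(0.134951, 0.493409)
phase 2: p=0.2044, T=0.492, ωT=1.497451, cosh=2.346990, sinh=2.123291; start (x,ẋ)=(0.134951, 0.493409) → end (x,ẋ)=(0.385618, 0.709214)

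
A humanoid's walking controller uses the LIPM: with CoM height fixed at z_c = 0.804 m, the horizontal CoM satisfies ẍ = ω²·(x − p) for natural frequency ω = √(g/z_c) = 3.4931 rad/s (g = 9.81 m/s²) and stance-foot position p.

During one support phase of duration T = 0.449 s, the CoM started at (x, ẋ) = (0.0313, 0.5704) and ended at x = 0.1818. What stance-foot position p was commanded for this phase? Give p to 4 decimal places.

ωT = 3.4931·0.449 = 1.568402; cosh(ωT) = 2.503675, sinh(ωT) = 2.295297
x(T) = p + (x₀−p)·cosh(ωT) + (ẋ₀/ω)·sinh(ωT) ⇒ p·(1 − cosh) = x(T) − x₀·cosh − (ẋ₀/ω)·sinh
numerator   = 0.1818 − (0.0313)·2.503675 − (0.5704/3.4931)·2.295297 = -0.271372
denominator = 1 − 2.503675 = -1.503675
p = -0.271372 / -1.503675 = 0.1805

p = 0.1805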